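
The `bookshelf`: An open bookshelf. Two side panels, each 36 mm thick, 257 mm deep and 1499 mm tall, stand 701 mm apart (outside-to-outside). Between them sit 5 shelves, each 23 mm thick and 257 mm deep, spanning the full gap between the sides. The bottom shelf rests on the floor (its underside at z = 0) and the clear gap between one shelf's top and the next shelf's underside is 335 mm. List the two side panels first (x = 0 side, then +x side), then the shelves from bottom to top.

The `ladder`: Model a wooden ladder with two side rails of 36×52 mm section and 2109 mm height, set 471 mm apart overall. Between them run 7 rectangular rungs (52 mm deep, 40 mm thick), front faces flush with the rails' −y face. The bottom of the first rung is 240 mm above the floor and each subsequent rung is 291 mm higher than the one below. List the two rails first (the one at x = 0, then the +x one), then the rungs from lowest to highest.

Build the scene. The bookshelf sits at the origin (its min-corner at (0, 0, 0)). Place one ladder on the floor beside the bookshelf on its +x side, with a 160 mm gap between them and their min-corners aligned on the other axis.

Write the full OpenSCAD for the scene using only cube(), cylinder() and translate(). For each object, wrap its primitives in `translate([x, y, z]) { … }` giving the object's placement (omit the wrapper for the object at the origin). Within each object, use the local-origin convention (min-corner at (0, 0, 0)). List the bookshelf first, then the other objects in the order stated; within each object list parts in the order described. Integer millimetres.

cube([36, 257, 1499]);
translate([665, 0, 0]) cube([36, 257, 1499]);
translate([36, 0, 0]) cube([629, 257, 23]);
translate([36, 0, 358]) cube([629, 257, 23]);
translate([36, 0, 716]) cube([629, 257, 23]);
translate([36, 0, 1074]) cube([629, 257, 23]);
translate([36, 0, 1432]) cube([629, 257, 23]);
translate([861, 0, 0]) {
  cube([36, 52, 2109]);
  translate([435, 0, 0]) cube([36, 52, 2109]);
  translate([36, 0, 240]) cube([399, 52, 40]);
  translate([36, 0, 531]) cube([399, 52, 40]);
  translate([36, 0, 822]) cube([399, 52, 40]);
  translate([36, 0, 1113]) cube([399, 52, 40]);
  translate([36, 0, 1404]) cube([399, 52, 40]);
  translate([36, 0, 1695]) cube([399, 52, 40]);
  translate([36, 0, 1986]) cube([399, 52, 40]);
}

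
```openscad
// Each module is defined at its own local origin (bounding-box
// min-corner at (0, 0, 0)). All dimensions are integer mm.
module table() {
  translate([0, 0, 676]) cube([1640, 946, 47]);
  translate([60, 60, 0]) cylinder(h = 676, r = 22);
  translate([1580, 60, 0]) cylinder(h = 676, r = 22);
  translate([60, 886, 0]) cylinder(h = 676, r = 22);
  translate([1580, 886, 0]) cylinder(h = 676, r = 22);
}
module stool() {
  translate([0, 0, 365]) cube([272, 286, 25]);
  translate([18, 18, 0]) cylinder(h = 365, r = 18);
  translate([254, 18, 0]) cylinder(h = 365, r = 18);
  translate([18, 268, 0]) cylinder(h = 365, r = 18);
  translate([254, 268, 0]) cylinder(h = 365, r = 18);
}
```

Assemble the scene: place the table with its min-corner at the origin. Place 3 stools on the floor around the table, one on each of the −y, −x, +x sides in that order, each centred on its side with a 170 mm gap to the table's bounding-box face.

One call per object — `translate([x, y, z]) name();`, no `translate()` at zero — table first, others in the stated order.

table();
translate([684, -456, 0]) stool();
translate([-442, 330, 0]) stool();
translate([1810, 330, 0]) stool();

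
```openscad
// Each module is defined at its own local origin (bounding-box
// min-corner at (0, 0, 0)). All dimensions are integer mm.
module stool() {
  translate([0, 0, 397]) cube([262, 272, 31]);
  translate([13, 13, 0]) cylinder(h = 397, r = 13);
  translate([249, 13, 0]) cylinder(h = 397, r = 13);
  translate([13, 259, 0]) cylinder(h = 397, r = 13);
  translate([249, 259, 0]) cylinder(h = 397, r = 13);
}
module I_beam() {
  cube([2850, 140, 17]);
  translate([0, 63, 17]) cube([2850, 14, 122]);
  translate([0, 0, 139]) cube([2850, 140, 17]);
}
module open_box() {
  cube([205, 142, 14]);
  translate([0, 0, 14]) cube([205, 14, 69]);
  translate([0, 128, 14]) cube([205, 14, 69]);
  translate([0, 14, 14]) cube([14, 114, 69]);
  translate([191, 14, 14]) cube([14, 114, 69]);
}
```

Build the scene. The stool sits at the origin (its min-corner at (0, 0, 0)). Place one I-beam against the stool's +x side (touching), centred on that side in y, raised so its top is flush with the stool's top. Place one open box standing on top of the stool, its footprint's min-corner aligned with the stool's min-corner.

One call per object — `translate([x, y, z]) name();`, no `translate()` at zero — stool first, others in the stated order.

stool();
translate([262, 66, 272]) I_beam();
translate([0, 0, 428]) open_box();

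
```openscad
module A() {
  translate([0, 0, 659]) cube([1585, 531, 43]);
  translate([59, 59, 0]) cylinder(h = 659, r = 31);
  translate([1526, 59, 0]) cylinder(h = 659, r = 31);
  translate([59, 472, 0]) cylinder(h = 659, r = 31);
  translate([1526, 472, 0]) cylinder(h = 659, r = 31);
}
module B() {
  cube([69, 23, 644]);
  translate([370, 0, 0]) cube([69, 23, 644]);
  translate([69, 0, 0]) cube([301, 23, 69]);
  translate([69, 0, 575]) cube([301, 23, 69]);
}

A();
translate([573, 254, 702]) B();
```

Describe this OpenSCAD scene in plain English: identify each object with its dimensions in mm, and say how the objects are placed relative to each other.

A is a table with a 1585×531 mm rectangular top, 43 mm thick, top surface at z = 702 mm, supported by four round legs of 62 mm diameter, each leg's bounding box inset 28 mm from the nearest pair of top edges, running from the floor.

B is a picture frame with a 301×506 mm rectangular opening (x by z) and a uniform 69 mm border on every side. Frame depth is 23 mm along y. It is built from two vertical stiles running the full outside height and two horizontal rails spanning the gap between the stiles.

The picture frame is on top of the table, centred.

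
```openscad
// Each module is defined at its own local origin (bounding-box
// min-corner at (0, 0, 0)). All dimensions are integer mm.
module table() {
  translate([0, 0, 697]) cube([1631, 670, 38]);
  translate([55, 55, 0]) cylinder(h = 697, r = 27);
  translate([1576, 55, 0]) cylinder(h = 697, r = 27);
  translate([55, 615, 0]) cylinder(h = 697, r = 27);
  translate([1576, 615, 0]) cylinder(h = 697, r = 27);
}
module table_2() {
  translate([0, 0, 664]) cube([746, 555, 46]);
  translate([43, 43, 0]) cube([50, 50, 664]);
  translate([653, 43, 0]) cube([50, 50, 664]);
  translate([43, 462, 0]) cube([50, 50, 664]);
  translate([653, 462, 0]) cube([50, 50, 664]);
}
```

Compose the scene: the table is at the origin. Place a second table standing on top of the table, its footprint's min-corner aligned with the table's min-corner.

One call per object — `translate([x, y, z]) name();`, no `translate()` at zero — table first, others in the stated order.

table();
translate([0, 0, 735]) table_2();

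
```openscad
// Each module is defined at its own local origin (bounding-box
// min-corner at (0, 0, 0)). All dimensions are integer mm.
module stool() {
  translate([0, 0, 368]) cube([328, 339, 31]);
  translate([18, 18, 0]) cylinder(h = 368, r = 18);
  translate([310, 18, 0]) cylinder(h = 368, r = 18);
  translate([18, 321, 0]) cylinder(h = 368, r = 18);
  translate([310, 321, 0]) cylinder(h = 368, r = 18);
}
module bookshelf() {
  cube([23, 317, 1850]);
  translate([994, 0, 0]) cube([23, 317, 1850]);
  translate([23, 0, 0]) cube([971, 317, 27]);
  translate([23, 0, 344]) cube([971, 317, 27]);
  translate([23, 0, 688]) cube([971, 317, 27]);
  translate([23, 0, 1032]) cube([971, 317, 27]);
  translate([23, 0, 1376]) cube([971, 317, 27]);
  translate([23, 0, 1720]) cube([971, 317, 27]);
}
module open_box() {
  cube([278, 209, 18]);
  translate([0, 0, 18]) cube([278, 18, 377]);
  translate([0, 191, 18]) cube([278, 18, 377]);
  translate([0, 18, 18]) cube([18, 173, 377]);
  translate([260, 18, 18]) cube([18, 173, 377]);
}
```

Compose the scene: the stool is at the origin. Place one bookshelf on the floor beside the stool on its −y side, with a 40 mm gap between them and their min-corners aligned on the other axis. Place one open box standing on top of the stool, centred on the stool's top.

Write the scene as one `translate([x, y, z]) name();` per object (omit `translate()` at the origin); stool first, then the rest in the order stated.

stool();
translate([0, -357, 0]) bookshelf();
translate([25, 65, 399]) open_box();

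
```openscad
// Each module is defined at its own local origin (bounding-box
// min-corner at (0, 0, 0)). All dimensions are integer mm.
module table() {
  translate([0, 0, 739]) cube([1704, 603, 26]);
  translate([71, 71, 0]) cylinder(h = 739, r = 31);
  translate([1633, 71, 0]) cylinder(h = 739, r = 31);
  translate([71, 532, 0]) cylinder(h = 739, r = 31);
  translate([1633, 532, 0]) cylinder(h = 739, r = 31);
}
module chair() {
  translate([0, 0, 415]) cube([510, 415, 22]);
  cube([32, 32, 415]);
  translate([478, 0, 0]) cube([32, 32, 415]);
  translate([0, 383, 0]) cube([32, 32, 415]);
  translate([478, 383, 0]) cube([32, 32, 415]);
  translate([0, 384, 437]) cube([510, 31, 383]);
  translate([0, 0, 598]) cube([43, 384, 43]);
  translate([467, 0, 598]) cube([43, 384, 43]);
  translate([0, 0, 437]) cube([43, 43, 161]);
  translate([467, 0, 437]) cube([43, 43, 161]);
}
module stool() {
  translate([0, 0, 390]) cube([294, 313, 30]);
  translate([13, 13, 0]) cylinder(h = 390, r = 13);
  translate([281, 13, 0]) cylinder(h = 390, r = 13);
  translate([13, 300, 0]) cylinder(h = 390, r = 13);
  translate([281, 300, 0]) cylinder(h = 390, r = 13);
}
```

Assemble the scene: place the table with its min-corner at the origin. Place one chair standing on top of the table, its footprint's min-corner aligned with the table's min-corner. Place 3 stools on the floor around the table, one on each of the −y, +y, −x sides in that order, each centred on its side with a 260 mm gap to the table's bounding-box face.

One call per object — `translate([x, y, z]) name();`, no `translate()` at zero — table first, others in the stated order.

table();
translate([0, 0, 765]) chair();
translate([705, -573, 0]) stool();
translate([705, 863, 0]) stool();
translate([-554, 145, 0]) stool();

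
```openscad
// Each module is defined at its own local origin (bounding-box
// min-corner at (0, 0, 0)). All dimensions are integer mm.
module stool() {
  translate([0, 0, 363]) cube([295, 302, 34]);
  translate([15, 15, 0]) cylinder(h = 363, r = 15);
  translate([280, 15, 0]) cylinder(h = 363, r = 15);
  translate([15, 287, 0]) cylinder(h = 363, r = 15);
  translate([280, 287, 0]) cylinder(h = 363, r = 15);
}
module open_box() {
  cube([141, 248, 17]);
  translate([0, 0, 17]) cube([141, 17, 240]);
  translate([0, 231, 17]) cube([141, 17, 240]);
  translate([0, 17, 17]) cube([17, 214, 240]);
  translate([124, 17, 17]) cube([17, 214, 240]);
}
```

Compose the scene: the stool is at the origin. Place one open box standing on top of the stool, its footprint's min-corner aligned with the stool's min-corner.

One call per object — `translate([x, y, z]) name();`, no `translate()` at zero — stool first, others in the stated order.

stool();
translate([0, 0, 397]) open_box();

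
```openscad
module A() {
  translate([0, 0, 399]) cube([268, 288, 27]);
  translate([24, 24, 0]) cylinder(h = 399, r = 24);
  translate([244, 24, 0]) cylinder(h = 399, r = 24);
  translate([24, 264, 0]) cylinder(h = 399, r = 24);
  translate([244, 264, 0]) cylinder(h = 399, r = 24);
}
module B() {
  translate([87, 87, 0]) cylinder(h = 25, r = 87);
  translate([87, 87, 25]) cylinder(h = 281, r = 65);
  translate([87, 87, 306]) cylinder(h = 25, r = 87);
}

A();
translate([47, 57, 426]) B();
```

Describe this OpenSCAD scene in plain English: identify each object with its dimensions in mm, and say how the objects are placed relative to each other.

A is a four-legged stool. The seat is 268×288 mm, 27 mm thick, top at z = 426 mm. It stands on four round legs, each 48 mm in diameter, from z = 0 to the seat underside, each leg's axis is inset half a diameter from the nearest pair of seat edges (so the leg's bounding box is flush with the corner).

B is a spool: two coaxial disc flanges of radius 87 mm and thickness 25 mm, joined by a core cylinder of radius 65 mm and height 281 mm. The lower flange rests on z = 0 and the three cylinders share a vertical axis.

The spool is on top of the stool, centred.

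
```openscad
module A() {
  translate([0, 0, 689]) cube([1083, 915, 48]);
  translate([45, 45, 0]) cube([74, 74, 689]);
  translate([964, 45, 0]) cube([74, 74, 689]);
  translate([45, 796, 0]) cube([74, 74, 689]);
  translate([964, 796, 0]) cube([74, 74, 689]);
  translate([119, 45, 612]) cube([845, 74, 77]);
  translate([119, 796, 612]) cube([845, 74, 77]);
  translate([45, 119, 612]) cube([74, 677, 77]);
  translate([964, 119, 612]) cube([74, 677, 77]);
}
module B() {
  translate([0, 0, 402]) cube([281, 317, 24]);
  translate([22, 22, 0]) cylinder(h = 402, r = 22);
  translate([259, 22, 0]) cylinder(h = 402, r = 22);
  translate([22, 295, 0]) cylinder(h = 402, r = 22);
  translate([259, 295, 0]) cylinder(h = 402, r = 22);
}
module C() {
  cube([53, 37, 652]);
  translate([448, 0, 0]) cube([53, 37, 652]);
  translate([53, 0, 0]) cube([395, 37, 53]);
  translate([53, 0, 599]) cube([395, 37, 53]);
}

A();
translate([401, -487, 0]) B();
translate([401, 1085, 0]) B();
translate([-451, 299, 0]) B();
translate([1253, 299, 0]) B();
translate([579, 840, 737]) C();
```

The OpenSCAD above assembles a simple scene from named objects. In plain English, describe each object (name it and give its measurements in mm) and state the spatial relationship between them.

A is a rectangular dining table. The top is 1083×915×48 mm with its upper surface at z = 737 mm. It stands on four 74×74 mm square legs, each inset 45 mm from the nearest pair of top edges, running from the floor to the underside of the top. Four apron rails, 74 mm thick and 77 mm tall, run between adjacent legs with their top edges flush with the underside of the top and their outer faces flush with the legs' outer faces.

B is a four-legged stool. The seat is a 281×317×24 mm slab whose top surface is at z = 426 mm; four round legs, each 44 mm in diameter, run from the floor (z = 0) to the underside of the seat, each leg's axis is inset half a diameter from the nearest pair of seat edges (so the leg's bounding box is flush with the corner).

C is a rectangular picture frame lying in the x–z plane (depth along y). The opening is 395 mm wide (x) by 546 mm tall (z), surrounded by a border 53 mm wide on all four sides. The frame is 37 mm deep and is made of two full-height vertical stiles with two horizontal rails fitted between them.

Four stools sit around the table at the −y, +y, −x, +x sides. The picture frame is on top of the table.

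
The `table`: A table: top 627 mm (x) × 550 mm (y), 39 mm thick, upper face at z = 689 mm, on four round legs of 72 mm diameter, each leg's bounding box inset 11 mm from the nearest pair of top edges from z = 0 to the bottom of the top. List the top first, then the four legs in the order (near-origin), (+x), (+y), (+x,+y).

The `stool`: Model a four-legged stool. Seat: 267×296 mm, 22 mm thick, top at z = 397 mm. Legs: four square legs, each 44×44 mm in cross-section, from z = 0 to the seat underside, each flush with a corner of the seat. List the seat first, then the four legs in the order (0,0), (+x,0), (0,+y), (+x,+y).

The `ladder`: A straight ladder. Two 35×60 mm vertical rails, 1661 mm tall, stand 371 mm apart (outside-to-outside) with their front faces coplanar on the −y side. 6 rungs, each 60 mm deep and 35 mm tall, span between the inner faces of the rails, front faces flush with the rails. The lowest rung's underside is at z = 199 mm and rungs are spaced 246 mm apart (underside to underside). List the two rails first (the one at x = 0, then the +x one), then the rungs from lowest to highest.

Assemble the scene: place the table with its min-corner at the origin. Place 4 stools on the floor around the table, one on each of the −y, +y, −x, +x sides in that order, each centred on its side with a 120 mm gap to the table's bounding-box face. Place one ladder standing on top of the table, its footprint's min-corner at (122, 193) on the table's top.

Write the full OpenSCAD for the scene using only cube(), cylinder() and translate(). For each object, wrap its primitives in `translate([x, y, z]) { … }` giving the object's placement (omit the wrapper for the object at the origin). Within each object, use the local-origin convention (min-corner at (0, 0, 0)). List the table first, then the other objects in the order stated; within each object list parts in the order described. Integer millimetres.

translate([0, 0, 650]) cube([627, 550, 39]);
translate([47, 47, 0]) cylinder(h = 650, r = 36);
translate([580, 47, 0]) cylinder(h = 650, r = 36);
translate([47, 503, 0]) cylinder(h = 650, r = 36);
translate([580, 503, 0]) cylinder(h = 650, r = 36);
translate([180, -416, 0]) {
  translate([0, 0, 375]) cube([267, 296, 22]);
  cube([44, 44, 375]);
  translate([223, 0, 0]) cube([44, 44, 375]);
  translate([0, 252, 0]) cube([44, 44, 375]);
  translate([223, 252, 0]) cube([44, 44, 375]);
}
translate([180, 670, 0]) {
  translate([0, 0, 375]) cube([267, 296, 22]);
  cube([44, 44, 375]);
  translate([223, 0, 0]) cube([44, 44, 375]);
  translate([0, 252, 0]) cube([44, 44, 375]);
  translate([223, 252, 0]) cube([44, 44, 375]);
}
translate([-387, 127, 0]) {
  translate([0, 0, 375]) cube([267, 296, 22]);
  cube([44, 44, 375]);
  translate([223, 0, 0]) cube([44, 44, 375]);
  translate([0, 252, 0]) cube([44, 44, 375]);
  translate([223, 252, 0]) cube([44, 44, 375]);
}
translate([747, 127, 0]) {
  translate([0, 0, 375]) cube([267, 296, 22]);
  cube([44, 44, 375]);
  translate([223, 0, 0]) cube([44, 44, 375]);
  translate([0, 252, 0]) cube([44, 44, 375]);
  translate([223, 252, 0]) cube([44, 44, 375]);
}
translate([122, 193, 689]) {
  cube([35, 60, 1661]);
  translate([336, 0, 0]) cube([35, 60, 1661]);
  translate([35, 0, 199]) cube([301, 60, 35]);
  translate([35, 0, 445]) cube([301, 60, 35]);
  translate([35, 0, 691]) cube([301, 60, 35]);
  translate([35, 0, 937]) cube([301, 60, 35]);
  translate([35, 0, 1183]) cube([301, 60, 35]);
  translate([35, 0, 1429]) cube([301, 60, 35]);
}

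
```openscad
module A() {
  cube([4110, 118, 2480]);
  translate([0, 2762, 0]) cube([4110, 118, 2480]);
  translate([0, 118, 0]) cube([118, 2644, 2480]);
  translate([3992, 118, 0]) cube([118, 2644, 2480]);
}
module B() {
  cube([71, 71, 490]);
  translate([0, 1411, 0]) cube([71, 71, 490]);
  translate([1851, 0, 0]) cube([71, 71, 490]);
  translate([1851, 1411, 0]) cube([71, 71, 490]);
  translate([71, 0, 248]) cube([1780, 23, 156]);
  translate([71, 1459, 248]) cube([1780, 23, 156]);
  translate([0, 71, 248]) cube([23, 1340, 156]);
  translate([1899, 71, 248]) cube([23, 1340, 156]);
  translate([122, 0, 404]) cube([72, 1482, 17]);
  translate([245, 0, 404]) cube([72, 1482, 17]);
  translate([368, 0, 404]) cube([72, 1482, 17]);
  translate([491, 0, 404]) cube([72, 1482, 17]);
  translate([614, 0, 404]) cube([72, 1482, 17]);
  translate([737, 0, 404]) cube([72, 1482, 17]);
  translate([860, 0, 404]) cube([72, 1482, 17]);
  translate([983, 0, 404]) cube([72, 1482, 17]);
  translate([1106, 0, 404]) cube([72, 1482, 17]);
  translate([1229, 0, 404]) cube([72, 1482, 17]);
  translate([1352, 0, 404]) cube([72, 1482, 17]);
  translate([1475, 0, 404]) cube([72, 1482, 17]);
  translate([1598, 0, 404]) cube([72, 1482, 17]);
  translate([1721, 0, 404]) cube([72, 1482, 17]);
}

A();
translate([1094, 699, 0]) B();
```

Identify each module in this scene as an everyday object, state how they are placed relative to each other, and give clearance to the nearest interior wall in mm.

Clearances: x = 976, y = 581; minimum 581 mm.

A is a house frame. B is a bed frame. The bed frame sits inside the house frame, centred. The clearance to the nearest interior wall is 581 mm.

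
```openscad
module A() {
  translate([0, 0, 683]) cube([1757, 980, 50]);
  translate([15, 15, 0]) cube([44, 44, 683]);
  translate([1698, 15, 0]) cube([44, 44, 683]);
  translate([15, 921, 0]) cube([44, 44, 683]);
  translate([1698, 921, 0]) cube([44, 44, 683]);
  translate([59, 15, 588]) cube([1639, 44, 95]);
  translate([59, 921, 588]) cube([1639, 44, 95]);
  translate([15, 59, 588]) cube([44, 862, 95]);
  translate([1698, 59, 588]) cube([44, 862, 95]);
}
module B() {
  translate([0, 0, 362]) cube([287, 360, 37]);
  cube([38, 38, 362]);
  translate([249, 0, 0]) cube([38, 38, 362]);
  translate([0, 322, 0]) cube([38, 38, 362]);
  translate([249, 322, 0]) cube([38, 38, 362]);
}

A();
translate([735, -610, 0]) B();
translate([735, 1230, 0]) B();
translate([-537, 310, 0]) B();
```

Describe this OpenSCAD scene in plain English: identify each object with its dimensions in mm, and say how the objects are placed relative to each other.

A is a rectangular dining table. The top is 1757×980×50 mm with its upper surface at z = 733 mm. It stands on four 44×44 mm square legs, each inset 15 mm from the nearest pair of top edges, running from the floor to the underside of the top. Four apron rails, 44 mm thick and 95 mm tall, run between adjacent legs with their top edges flush with the underside of the top and their outer faces flush with the legs' outer faces.

B is a four-legged stool. The seat is 287×360 mm, 37 mm thick, top at z = 399 mm. It stands on four square legs, each 38×38 mm in cross-section, from z = 0 to the seat underside, each flush with a corner of the seat.

Three stools sit around the table at the −y, +y, −x sides.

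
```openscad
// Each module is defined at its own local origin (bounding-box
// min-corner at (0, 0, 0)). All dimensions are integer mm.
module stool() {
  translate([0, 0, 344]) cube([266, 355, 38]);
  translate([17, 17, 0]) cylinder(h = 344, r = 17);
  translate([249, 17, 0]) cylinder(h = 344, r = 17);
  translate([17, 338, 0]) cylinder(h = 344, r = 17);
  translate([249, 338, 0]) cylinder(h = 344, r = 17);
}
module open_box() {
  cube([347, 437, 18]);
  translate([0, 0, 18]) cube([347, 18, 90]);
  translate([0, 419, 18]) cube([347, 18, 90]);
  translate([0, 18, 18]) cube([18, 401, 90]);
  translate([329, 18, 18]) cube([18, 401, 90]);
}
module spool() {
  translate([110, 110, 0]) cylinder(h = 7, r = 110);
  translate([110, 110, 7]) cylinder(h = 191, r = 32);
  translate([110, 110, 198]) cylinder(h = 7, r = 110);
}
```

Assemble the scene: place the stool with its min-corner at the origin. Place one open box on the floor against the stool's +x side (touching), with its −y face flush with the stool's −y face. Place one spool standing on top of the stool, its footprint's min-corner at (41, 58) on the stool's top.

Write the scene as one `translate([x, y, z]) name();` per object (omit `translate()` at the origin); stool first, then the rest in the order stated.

stool();
translate([266, 0, 0]) open_box();
translate([41, 58, 382]) spool();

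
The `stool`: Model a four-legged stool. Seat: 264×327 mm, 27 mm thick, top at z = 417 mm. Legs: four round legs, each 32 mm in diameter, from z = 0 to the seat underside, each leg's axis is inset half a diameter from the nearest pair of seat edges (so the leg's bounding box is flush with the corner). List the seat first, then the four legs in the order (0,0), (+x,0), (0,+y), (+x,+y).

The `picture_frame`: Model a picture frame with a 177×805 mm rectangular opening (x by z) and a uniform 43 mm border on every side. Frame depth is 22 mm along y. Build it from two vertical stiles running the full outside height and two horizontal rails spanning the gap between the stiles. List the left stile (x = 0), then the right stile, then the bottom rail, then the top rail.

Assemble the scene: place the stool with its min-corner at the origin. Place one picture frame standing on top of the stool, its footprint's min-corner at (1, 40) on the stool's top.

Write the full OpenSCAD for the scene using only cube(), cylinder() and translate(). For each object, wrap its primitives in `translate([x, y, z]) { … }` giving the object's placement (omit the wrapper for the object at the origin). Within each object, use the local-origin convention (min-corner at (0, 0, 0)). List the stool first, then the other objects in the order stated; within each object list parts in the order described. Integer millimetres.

translate([0, 0, 390]) cube([264, 327, 27]);
translate([16, 16, 0]) cylinder(h = 390, r = 16);
translate([248, 16, 0]) cylinder(h = 390, r = 16);
translate([16, 311, 0]) cylinder(h = 390, r = 16);
translate([248, 311, 0]) cylinder(h = 390, r = 16);
translate([1, 40, 417]) {
  cube([43, 22, 891]);
  translate([220, 0, 0]) cube([43, 22, 891]);
  translate([43, 0, 0]) cube([177, 22, 43]);
  translate([43, 0, 848]) cube([177, 22, 43]);
}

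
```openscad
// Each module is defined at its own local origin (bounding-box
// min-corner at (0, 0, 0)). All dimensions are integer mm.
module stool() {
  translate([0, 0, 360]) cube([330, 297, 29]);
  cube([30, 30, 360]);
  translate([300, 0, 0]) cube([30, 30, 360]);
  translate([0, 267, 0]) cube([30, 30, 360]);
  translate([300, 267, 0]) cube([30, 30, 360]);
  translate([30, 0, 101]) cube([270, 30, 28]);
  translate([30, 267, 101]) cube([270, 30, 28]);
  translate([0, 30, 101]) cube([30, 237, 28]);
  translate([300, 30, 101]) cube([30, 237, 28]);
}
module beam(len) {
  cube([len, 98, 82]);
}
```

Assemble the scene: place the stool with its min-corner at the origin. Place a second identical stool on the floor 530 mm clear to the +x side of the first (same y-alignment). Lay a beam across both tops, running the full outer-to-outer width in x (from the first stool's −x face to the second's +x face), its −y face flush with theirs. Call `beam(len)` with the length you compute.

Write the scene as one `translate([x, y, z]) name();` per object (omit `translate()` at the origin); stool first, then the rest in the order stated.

stool();
translate([860, 0, 0]) stool();
translate([0, 0, 389]) beam(1190);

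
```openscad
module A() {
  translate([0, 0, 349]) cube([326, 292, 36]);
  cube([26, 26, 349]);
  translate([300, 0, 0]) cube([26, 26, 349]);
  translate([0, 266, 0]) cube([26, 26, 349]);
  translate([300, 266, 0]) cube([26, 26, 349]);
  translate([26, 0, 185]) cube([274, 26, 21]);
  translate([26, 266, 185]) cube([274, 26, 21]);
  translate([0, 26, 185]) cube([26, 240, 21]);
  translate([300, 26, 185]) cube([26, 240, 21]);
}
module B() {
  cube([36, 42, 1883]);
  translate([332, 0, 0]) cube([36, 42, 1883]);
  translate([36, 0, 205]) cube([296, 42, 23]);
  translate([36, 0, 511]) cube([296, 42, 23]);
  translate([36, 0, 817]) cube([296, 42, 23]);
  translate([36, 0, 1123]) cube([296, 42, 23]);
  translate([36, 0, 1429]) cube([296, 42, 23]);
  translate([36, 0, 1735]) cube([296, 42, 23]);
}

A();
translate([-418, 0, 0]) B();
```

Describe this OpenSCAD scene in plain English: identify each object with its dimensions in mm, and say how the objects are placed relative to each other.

A is a four-legged stool. The seat is a 326×292×36 mm slab whose top surface is at z = 385 mm; four square legs, each 26×26 mm in cross-section, run from the floor (z = 0) to the underside of the seat, each flush with a corner of the seat. Four stretchers, 26 mm wide and 21 mm tall, connect adjacent legs with their undersides at z = 185 mm, each running between the inner faces of the legs it joins and aligned with the legs' outer faces on the other axis.

B is a straight ladder. Two 36×42 mm vertical rails, 1883 mm tall, stand 368 mm apart (outside-to-outside) with their front faces coplanar on the −y side. 6 rungs, each 42 mm deep and 23 mm tall, span between the inner faces of the rails, front faces flush with the rails. The lowest rung's underside is at z = 205 mm and rungs are spaced 306 mm apart (underside to underside).

The ladder is on the floor beside the stool on its −x side.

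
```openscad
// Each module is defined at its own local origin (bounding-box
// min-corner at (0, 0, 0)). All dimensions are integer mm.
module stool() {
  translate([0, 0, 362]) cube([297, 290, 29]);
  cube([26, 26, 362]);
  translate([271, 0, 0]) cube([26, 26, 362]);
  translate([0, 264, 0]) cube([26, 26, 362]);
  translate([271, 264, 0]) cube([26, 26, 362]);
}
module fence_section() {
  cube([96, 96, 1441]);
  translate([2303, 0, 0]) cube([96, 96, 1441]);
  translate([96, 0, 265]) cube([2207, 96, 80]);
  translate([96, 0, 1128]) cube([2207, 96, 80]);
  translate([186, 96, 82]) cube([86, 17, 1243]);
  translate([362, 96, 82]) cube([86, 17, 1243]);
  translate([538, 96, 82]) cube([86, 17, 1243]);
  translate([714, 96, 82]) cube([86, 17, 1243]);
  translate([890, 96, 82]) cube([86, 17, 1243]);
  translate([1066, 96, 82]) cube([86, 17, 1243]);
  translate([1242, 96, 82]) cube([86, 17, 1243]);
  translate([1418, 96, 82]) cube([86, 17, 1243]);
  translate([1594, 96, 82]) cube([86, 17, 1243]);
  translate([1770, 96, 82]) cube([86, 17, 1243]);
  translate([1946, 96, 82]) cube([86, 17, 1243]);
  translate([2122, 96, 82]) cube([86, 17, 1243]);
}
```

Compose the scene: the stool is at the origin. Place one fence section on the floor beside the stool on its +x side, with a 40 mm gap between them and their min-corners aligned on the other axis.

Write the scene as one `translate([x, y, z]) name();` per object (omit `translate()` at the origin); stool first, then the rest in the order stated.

stool();
translate([337, 0, 0]) fence_section();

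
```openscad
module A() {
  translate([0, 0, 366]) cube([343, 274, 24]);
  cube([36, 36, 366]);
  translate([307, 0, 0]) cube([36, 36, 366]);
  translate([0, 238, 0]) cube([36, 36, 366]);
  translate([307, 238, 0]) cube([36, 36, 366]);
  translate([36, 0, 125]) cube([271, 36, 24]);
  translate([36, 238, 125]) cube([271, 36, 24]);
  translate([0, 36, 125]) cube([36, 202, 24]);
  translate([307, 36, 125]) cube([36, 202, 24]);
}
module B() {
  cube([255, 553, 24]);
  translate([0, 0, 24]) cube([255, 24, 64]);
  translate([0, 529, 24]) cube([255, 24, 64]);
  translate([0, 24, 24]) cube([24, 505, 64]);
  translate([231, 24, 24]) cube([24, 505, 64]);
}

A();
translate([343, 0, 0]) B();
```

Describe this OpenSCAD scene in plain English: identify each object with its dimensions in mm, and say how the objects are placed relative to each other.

A is a four-legged stool. The seat is 343×274 mm, 24 mm thick, top at z = 390 mm. It stands on four square legs, each 36×36 mm in cross-section, from z = 0 to the seat underside, each flush with a corner of the seat. Four stretchers, 36 mm wide and 24 mm tall, connect adjacent legs with their undersides at z = 125 mm, each running between the inner faces of the legs it joins and aligned with the legs' outer faces on the other axis.

B is an open storage box with external size 255×553×88 mm and wall thickness 24 mm (the base is also 24 mm thick). The base covers the whole footprint; the four walls stand on the base, with the y-facing walls full-width and the x-facing walls fitting between their inner faces.

The open box is against the stool's +x side, with their −y faces flush.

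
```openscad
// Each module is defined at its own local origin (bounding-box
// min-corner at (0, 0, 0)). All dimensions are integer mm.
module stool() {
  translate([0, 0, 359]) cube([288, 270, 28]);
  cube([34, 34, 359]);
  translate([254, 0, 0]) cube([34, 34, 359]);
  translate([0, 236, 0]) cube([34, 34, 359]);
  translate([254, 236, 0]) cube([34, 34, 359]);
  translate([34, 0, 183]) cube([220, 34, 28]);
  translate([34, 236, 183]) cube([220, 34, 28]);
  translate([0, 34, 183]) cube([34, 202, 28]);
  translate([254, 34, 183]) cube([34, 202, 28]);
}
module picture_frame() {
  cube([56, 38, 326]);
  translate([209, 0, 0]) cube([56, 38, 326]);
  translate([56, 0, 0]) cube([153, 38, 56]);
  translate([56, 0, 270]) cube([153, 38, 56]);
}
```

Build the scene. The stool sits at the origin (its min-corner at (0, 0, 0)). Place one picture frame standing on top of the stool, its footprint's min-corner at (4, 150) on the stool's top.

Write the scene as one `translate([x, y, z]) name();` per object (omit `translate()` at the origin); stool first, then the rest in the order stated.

stool();
translate([4, 150, 387]) picture_frame();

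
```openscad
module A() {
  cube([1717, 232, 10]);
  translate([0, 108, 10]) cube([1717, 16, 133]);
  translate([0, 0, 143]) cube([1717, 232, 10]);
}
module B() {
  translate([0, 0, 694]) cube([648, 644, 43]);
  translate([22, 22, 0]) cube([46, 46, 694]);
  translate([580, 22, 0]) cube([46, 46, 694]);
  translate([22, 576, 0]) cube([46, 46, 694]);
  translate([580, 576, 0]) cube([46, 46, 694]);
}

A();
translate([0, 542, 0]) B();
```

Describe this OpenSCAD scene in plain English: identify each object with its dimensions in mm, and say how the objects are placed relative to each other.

A is an I-beam lying along x, 1717 mm long. Overall section height 153 mm. Two flanges 232 mm wide (y) and 10 mm thick, one on the floor and one at the top; a web 16 mm thick runs between them, centred on the flange width.

B is a rectangular dining table. The top is 648×644×43 mm with its upper surface at z = 737 mm. It stands on four 46×46 mm square legs, each inset 22 mm from the nearest pair of top edges, running from the floor to the underside of the top.

The table is on the floor beside the I-beam on its +y side.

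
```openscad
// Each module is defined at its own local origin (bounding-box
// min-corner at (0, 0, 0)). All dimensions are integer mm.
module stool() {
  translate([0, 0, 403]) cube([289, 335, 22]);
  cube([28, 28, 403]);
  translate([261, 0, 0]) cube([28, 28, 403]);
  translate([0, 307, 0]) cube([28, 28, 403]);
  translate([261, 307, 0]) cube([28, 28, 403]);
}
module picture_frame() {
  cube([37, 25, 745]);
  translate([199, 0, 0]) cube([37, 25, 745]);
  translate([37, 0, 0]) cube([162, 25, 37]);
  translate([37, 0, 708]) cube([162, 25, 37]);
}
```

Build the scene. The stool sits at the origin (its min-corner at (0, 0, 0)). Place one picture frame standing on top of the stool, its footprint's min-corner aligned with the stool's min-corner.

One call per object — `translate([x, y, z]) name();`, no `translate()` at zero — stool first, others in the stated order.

stool();
translate([0, 0, 425]) picture_frame();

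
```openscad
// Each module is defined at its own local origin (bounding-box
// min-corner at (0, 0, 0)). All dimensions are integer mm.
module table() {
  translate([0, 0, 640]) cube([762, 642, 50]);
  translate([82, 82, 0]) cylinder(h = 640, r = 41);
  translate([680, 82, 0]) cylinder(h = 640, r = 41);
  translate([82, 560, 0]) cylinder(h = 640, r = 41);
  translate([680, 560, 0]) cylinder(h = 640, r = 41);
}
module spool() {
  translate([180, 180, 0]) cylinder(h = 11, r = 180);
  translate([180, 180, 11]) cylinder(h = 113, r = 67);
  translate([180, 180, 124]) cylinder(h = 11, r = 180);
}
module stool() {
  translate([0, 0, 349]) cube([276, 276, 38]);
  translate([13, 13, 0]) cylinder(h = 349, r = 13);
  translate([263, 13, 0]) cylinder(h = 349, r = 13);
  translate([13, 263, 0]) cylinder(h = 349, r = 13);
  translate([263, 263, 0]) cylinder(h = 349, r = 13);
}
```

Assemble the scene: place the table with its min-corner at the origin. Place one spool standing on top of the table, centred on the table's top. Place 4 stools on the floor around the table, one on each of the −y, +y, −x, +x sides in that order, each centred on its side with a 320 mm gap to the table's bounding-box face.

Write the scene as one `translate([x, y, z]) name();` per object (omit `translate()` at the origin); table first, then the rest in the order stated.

table();
translate([201, 141, 690]) spool();
translate([243, -596, 0]) stool();
translate([243, 962, 0]) stool();
translate([-596, 183, 0]) stool();
translate([1082, 183, 0]) stool();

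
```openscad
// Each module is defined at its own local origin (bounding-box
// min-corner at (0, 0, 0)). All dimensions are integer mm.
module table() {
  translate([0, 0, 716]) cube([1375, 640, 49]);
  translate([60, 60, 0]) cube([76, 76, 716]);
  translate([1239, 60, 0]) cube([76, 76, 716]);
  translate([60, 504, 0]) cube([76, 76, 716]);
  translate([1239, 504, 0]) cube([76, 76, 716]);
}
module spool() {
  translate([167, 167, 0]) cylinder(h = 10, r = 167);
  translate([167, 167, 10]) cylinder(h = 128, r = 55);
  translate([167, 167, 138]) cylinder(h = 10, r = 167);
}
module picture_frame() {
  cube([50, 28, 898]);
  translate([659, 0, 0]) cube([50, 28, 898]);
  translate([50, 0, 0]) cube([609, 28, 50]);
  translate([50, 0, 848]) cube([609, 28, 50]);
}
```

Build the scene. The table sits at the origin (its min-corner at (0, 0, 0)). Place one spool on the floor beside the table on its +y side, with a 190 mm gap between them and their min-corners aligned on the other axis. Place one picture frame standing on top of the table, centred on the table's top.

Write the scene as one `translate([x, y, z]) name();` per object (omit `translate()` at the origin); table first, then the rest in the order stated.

table();
translate([0, 830, 0]) spool();
translate([333, 306, 765]) picture_frame();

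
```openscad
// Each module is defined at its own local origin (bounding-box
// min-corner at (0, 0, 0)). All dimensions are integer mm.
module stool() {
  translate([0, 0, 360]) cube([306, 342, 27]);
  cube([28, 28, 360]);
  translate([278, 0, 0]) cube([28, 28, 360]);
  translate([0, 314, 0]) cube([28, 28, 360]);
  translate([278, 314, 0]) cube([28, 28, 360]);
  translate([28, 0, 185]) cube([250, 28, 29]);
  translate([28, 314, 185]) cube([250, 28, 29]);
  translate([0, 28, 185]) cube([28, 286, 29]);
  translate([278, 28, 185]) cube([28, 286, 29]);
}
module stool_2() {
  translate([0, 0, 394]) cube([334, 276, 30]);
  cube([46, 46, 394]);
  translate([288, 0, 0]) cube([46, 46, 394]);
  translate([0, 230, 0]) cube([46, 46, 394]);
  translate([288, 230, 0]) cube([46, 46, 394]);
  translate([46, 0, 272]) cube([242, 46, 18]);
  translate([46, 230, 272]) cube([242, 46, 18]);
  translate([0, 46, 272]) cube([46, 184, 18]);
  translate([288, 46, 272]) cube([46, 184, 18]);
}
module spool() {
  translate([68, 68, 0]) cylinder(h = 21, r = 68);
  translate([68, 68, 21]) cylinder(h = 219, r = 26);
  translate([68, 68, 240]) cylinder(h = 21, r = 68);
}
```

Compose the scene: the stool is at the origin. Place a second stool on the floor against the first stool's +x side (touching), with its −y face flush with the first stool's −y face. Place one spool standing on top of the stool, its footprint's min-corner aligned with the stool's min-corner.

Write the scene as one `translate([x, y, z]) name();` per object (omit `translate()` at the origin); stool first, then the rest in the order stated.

stool();
translate([306, 0, 0]) stool_2();
translate([0, 0, 387]) spool();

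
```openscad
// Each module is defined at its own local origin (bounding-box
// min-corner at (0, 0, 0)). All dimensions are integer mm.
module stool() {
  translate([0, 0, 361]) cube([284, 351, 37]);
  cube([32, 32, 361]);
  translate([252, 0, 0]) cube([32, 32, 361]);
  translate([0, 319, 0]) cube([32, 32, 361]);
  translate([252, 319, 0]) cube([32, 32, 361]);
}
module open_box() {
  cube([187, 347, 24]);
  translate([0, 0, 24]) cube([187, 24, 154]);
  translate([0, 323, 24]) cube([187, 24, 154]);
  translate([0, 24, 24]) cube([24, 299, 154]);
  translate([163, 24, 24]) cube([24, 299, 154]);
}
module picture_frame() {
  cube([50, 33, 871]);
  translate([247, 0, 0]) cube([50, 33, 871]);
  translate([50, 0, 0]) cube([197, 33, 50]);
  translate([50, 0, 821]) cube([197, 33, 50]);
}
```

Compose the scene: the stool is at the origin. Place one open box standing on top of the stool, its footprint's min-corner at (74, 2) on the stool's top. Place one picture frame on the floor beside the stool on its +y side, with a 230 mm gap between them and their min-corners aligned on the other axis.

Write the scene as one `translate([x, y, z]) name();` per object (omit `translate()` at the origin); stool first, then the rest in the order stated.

stool();
translate([74, 2, 398]) open_box();
translate([0, 581, 0]) picture_frame();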